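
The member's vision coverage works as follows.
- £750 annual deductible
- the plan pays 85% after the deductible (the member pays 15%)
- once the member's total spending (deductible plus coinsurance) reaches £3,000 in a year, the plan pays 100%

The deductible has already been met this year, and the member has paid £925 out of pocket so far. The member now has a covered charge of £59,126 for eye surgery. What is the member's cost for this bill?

With the deductible met, the entire £59,126 is subject to coinsurance.
15% of £59,126 = £8,868.90 falls to the member.
Year-to-date out-of-pocket would reach £925 + £8,868.90 = £9,793.90, above the £3,000 maximum, so the member pays only £3,000 − £925 = £2,075.

£2,075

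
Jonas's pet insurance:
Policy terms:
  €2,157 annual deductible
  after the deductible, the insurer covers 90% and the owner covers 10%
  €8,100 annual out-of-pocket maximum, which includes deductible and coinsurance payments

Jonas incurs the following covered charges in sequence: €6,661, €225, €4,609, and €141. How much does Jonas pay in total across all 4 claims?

€3,104.90

Claim 1 (€6,661): deductible takes €2,157, €4,504 remains; owner's 10% is €450.40. Owner pays €2,607.40; OOP now €2,607.40.
Claim 2 (€225): 10% coinsurance on €225 = €22.50. Owner pays €22.50; OOP now €2,629.90.
Claim 3 (€4,609): deductible already satisfied, so owner's share is 10% × €4,609 = €460.90. Cost to owner: €460.90. OOP to date €3,090.80.
Claim 4 (€141): 10% coinsurance on €141 = €14.10. Owner pays €14.10; OOP now €3,104.90.
Summing the owner's payments: €2,607.40 + €22.50 + €460.90 + €14.10 = €3,104.90.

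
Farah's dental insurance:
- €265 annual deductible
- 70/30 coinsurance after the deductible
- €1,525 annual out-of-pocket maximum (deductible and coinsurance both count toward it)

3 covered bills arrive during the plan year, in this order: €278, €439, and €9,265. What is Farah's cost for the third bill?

€1,124.40

Claim 1 — €278: €265 finishes the deductible; €13 goes to coinsurance; 30% of €13 = €3.90. Patient owes €268.90 (running OOP €268.90).
Claim 2 — €439: deductible met; 30% of €439 = €131.70. Cost to patient: €131.70. OOP to date €400.60.
Claim 3 — €9,265: 30% coinsurance on €9,265 = €2,779.50. That would push OOP to €3,180.10, over the €1,525 cap, so patient pays €1,525 − €400.60 = €1,124.40.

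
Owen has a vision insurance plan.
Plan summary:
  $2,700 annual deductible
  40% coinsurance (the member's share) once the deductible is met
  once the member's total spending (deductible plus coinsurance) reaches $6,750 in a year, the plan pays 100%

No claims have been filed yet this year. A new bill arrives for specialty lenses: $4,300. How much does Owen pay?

$3,340

The full $2,700 deductible is still open; $2,700 of this bill applies to it.
That leaves $4,300 − $2,700 = $1,600 for coinsurance.
Member's 40% share of $1,600 is $640.
That puts the member's cost at $2,700 + $640 = $3,340 before any cap.
Year-to-date out-of-pocket becomes $0 + $3,340 = $3,340, still under the $6,750 maximum, so no cap applies.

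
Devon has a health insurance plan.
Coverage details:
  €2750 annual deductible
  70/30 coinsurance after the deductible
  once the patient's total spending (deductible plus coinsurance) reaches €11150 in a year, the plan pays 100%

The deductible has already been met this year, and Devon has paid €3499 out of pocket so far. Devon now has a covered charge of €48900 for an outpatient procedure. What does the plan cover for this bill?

€41249

With the deductible met, the entire €48900 is subject to coinsurance.
Patient's 30% share of €48900 is €14670.
That would bring total out-of-pocket to €18169, past the €11150 cap. The patient is capped at €11150 − €3499 = €7651 on this claim.
The insurer covers the remainder: €48900 − €7651 = €41249.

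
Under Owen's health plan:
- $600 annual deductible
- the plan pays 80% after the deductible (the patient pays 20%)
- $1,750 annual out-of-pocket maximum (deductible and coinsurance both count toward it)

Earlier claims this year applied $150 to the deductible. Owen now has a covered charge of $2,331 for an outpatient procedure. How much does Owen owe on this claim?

Remaining deductible: $600 − $150 = $450.
That leaves $2,331 − $450 = $1,881 for coinsurance.
20% of $1,881 = $376.20 falls to the patient.
That puts the patient's cost at $450 + $376.20 = $826.20 before any cap.
Total out-of-pocket so far would be $150 + $826.20 = $976.20, below the $1,750 cap — no reduction.

$826.20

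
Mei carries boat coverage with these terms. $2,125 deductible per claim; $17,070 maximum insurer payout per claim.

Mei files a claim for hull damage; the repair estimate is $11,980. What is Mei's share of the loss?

After the deductible, $11,980 − $2,125 = $9,855 remains.
$9,855 is within the $17,070 limit, so the insurer pays $9,855.
The owner bears the rest of the original loss: $11,980 − $9,855 = $2,125.

$2,125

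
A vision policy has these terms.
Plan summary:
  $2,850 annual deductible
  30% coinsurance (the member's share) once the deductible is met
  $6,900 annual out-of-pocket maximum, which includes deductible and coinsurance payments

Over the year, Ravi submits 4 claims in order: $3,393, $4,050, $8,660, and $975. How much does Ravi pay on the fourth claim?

$74.10

Claim 1 ($3,393): deductible takes $2,850, $543 remains; member's 30% is $162.90. Cost to member: $3,012.90. OOP to date $3,012.90.
Claim 2 ($4,050): deductible already satisfied, so member's share is 30% × $4,050 = $1,215. Member owes $1,215 (running OOP $4,227.90).
Claim 3 ($8,660): 30% coinsurance on $8,660 = $2,598. Member owes $2,598 (running OOP $6,825.90).
Claim 4 ($975): deductible met; 30% of $975 = $292.50. That would push OOP to $7,118.40, over the $6,900 cap, so member pays $6,900 − $6,825.90 = $74.10.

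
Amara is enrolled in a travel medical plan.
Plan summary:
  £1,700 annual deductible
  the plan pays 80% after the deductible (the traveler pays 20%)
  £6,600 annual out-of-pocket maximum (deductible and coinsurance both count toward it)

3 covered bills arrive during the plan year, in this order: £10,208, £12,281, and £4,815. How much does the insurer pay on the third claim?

£4,072.80

Bill 1, £10,208: deductible takes £1,700, £8,508 remains; coinsurance £8,508 × 20% = £1,701.60. Traveler owes £3,401.60 (running OOP £3,401.60). Insurer: £10,208 − £3,401.60 = £6,806.40.
Bill 2, £12,281: deductible already satisfied, so traveler's share is 20% × £12,281 = £2,456.20. Traveler owes £2,456.20 (running OOP £5,857.80). Plan pays £12,281 − £2,456.20 = £9,824.80.
Bill 3, £4,815: deductible met; 20% of £4,815 = £963. OOP would hit £6,820.80 > £6,600, so the cap limits the traveler to £6,600 − £5,857.80 = £742.20. Insurer: £4,815 − £742.20 = £4,072.80.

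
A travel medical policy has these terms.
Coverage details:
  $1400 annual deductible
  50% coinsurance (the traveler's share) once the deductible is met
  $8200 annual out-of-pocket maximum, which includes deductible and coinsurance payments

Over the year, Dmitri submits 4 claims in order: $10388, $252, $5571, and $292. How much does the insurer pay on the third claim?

$3391

#1 ($10388): $1400 finishes the deductible; $8988 goes to coinsurance; coinsurance $8988 × 50% = $4494. Cost to traveler: $5894. OOP to date $5894. Plan pays $10388 − $5894 = $4494.
#2 ($252): deductible already satisfied, so traveler's share is 50% × $252 = $126. Cost to traveler: $126. OOP to date $6020. Plan pays $252 − $126 = $126.
#3 ($5571): deductible met; 50% of $5571 = $2785.50. OOP would hit $8805.50 > $8200, so the cap limits the traveler to $8200 − $6020 = $2180. Insurer: $5571 − $2180 = $3391.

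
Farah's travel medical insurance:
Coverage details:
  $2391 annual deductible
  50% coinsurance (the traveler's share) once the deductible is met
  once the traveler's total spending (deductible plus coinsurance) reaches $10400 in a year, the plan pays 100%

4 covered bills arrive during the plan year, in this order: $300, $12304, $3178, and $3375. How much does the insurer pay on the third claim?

#1 ($300): entire amount goes to the deductible. Cost to traveler: $300. OOP to date $300. Plan pays $300 − $300 = $0.
#2 ($12304): $2091 to deductible, leaving $10213; traveler's 50% is $5106.50. Traveler owes $7197.50 (running OOP $7497.50). Plan pays $12304 − $7197.50 = $5106.50.
#3 ($3178): 50% coinsurance on $3178 = $1589. Traveler owes $1589 (running OOP $9086.50). Insurer: $3178 − $1589 = $1589.

$1589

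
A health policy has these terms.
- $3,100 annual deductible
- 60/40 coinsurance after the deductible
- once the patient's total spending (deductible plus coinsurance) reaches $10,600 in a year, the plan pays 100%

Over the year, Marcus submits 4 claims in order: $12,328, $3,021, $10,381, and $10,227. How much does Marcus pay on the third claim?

$2,600.40

Claim 1 ($12,328): $3,100 to deductible, leaving $9,228; patient's 40% is $3,691.20. Patient owes $6,791.20 (running OOP $6,791.20).
Claim 2 ($3,021): deductible already satisfied, so patient's share is 40% × $3,021 = $1,208.40. Cost to patient: $1,208.40. OOP to date $7,999.60.
Claim 3 ($10,381): deductible already satisfied, so patient's share is 40% × $10,381 = $4,152.40. That would push OOP to $12,152, over the $10,600 cap, so patient pays $10,600 − $7,999.60 = $2,600.40.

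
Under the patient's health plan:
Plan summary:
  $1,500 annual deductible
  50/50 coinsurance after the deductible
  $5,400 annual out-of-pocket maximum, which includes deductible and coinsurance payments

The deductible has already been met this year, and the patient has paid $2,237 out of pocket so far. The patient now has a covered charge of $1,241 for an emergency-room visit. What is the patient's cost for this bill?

With the deductible met, the entire $1,241 is subject to coinsurance.
Patient's 50% share of $1,241 is $620.50.
Cumulative spending $2,237 + $620.50 = $2,857.50 stays under the $5,400 maximum.

$620.50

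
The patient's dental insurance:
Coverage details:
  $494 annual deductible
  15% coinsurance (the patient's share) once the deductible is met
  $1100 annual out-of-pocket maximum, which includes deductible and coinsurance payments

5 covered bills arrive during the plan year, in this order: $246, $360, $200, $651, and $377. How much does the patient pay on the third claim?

$30

#1 ($246): entire amount goes to the deductible. Cost to patient: $246. OOP to date $246.
#2 ($360): $248 finishes the deductible; $112 goes to coinsurance; patient's 15% is $16.80. Patient owes $264.80 (running OOP $510.80).
#3 ($200): 15% coinsurance on $200 = $30. Patient owes $30 (running OOP $540.80).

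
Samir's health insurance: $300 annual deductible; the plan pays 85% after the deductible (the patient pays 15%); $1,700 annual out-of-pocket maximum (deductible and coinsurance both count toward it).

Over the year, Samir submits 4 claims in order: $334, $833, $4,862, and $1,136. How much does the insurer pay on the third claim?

#1 ($334): $300 finishes the deductible; $34 goes to coinsurance; 15% of $34 = $5.10. Patient owes $305.10 (running OOP $305.10). Plan pays $334 − $305.10 = $28.90.
#2 ($833): deductible met; 15% of $833 = $124.95. Patient pays $124.95; OOP now $430.05. Insurer: $833 − $124.95 = $708.05.
#3 ($4,862): 15% coinsurance on $4,862 = $729.30. Patient pays $729.30; OOP now $1,159.35. Plan pays $4,862 − $729.30 = $4,132.70.

$4,132.70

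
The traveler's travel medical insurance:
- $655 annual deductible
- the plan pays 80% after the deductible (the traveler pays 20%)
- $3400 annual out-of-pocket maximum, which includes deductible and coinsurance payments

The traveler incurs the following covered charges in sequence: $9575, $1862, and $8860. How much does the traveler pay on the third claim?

Bill 1, $9575: $655 finishes the deductible; $8920 goes to coinsurance; 20% of $8920 = $1784. Cost to traveler: $2439. OOP to date $2439.
Bill 2, $1862: 20% coinsurance on $1862 = $372.40. Cost to traveler: $372.40. OOP to date $2811.40.
Bill 3, $8860: deductible already satisfied, so traveler's share is 20% × $8860 = $1772. Adding that to $2811.40 gives $4583.40, past the $3400 cap; traveler pays only $3400 − $2811.40 = $588.60.

$588.60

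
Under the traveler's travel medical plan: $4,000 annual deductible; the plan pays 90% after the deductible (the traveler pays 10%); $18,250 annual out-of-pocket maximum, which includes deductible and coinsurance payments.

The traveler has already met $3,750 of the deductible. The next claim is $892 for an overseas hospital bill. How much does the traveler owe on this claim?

$314.20

Deductible still to meet: $4,000 − $3,750 = $250.
After the $250 deductible portion, $892 − $250 = $642 is subject to coinsurance.
Traveler's 10% share of $642 is $64.20.
So the traveler owes $250 + $64.20 = $314.20 before any cap.
Total out-of-pocket so far would be $3,750 + $314.20 = $4,064.20, below the $18,250 cap — no reduction.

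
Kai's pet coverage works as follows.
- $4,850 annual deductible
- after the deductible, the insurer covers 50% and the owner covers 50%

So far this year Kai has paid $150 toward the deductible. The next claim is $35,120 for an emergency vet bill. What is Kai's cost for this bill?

$19,910

Deductible still to meet: $4,850 − $150 = $4,700.
The remaining $30,420 (= $35,120 − $4,700) moves to coinsurance.
50% of $30,420 = $15,210 falls to the owner.
Owner responsibility: $4,700 + $15,210 = $19,910.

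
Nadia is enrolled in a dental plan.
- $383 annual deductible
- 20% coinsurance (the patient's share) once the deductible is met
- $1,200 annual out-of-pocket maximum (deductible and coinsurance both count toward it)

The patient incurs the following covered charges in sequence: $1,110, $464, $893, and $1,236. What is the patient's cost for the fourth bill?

$247.20

Claim 1 ($1,110): deductible takes $383, $727 remains; patient's 20% is $145.40. Cost to patient: $528.40. OOP to date $528.40.
Claim 2 ($464): 20% coinsurance on $464 = $92.80. Patient owes $92.80 (running OOP $621.20).
Claim 3 ($893): deductible already satisfied, so patient's share is 20% × $893 = $178.60. Patient pays $178.60; OOP now $799.80.
Claim 4 ($1,236): 20% coinsurance on $1,236 = $247.20. Patient owes $247.20 (running OOP $1,047).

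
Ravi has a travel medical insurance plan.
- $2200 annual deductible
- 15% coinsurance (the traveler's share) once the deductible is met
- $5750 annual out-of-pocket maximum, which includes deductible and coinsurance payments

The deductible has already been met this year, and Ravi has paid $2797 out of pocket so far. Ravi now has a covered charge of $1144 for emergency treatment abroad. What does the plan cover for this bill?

$972.40

With the deductible met, the entire $1144 is subject to coinsurance.
15% of $1144 = $171.60 falls to the traveler.
Total out-of-pocket so far would be $2797 + $171.60 = $2968.60, below the $5750 cap — no reduction.
The plan picks up $1144 − $171.60 = $972.40.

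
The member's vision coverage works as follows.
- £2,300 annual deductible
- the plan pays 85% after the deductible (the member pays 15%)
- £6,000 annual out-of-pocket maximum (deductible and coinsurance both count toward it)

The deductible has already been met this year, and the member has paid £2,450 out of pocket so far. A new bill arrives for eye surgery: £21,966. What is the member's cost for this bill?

The deductible is already satisfied, so the full bill goes to coinsurance.
Member's 15% share of £21,966 is £3,294.90.
Cumulative spending £2,450 + £3,294.90 = £5,744.90 stays under the £6,000 maximum.

£3,294.90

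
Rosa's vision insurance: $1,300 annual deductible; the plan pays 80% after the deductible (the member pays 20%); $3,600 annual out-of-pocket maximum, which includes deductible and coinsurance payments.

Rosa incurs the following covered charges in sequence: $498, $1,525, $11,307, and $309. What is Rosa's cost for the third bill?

Bill 1, $498: fully absorbed by the deductible. Member owes $498 (running OOP $498).
Bill 2, $1,525: deductible takes $802, $723 remains; coinsurance $723 × 20% = $144.60. Member pays $946.60; OOP now $1,444.60.
Bill 3, $11,307: 20% coinsurance on $11,307 = $2,261.40. Adding that to $1,444.60 gives $3,706, past the $3,600 cap; member pays only $3,600 − $1,444.60 = $2,155.40.

$2,155.40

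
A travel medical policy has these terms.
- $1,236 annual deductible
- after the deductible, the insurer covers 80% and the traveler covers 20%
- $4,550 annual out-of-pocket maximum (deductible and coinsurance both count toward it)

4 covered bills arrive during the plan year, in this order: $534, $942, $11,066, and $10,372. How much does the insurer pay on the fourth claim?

Claim 1 ($534): fully absorbed by the deductible. Traveler pays $534; OOP now $534. Plan pays $534 − $534 = $0.
Claim 2 ($942): $702 finishes the deductible; $240 goes to coinsurance; traveler's 20% is $48. Cost to traveler: $750. OOP to date $1,284. Insurer: $942 − $750 = $192.
Claim 3 ($11,066): deductible met; 20% of $11,066 = $2,213.20. Traveler pays $2,213.20; OOP now $3,497.20. Insurer: $11,066 − $2,213.20 = $8,852.80.
Claim 4 ($10,372): deductible already satisfied, so traveler's share is 20% × $10,372 = $2,074.40. Adding that to $3,497.20 gives $5,571.60, past the $4,550 cap; traveler pays only $4,550 − $3,497.20 = $1,052.80. Plan pays $10,372 − $1,052.80 = $9,319.20.

$9,319.20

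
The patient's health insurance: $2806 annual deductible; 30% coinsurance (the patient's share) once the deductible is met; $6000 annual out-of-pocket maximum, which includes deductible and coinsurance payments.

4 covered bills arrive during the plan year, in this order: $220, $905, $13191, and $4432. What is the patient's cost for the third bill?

#1 ($220): all of it applies to the deductible. Patient owes $220 (running OOP $220).
#2 ($905): all of it applies to the deductible. Cost to patient: $905. OOP to date $1125.
#3 ($13191): $1681 to deductible, leaving $11510; coinsurance $11510 × 30% = $3453. Claim cost before the cap: $1681 + $3453 = $5134. Adding that to $1125 gives $6259, past the $6000 cap; patient pays only $6000 − $1125 = $4875.

$4875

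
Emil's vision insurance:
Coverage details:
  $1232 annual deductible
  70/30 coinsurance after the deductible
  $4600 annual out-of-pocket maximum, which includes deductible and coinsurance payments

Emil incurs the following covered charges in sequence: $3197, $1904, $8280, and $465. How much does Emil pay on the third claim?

Claim 1 — $3197: deductible takes $1232, $1965 remains; member's 30% is $589.50. Cost to member: $1821.50. OOP to date $1821.50.
Claim 2 — $1904: deductible met; 30% of $1904 = $571.20. Member owes $571.20 (running OOP $2392.70).
Claim 3 — $8280: deductible met; 30% of $8280 = $2484. Adding that to $2392.70 gives $4876.70, past the $4600 cap; member pays only $4600 − $2392.70 = $2207.30.

$2207.30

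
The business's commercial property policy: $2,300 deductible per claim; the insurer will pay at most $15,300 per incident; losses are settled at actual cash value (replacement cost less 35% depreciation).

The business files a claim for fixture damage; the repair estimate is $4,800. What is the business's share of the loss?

$3,980

At 35% depreciation, ACV = $4,800 − $1,680 = $3,120.
Less the $2,300 deductible: $3,120 − $2,300 = $820.
That's under the $15,300 cap, so the insurer reimburses the full $820.
Out of pocket: $4,800 − $820 = $3,980.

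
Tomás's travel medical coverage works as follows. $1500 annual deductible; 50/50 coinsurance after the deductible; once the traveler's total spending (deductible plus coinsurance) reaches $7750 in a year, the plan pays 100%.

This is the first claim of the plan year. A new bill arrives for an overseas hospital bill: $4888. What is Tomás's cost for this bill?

Deductible not yet touched, so the first $1500 of the bill goes to the deductible.
After the $1500 deductible portion, $4888 − $1500 = $3388 is subject to coinsurance.
50% of $3388 = $1694 falls to the traveler.
That puts the traveler's cost at $1500 + $1694 = $3194 before any cap.
Year-to-date out-of-pocket becomes $0 + $3194 = $3194, still under the $7750 maximum, so no cap applies.

$3194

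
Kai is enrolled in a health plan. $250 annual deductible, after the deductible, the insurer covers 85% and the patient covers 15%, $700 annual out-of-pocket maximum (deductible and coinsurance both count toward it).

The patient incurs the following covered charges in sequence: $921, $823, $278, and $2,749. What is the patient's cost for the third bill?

Claim 1 — $921: $250 to deductible, leaving $671; 15% of $671 = $100.65. Cost to patient: $350.65. OOP to date $350.65.
Claim 2 — $823: deductible met; 15% of $823 = $123.45. Patient pays $123.45; OOP now $474.10.
Claim 3 — $278: deductible already satisfied, so patient's share is 15% × $278 = $41.70. Cost to patient: $41.70. OOP to date $515.80.

$41.70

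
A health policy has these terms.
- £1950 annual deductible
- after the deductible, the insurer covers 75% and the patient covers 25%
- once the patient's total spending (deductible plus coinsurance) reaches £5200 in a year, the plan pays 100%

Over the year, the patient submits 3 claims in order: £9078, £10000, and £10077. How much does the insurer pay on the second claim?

£8532

Claim 1 (£9078): £1950 to deductible, leaving £7128; 25% of £7128 = £1782. Patient pays £3732; OOP now £3732. Plan pays £9078 − £3732 = £5346.
Claim 2 (£10000): deductible met; 25% of £10000 = £2500. That would push OOP to £6232, over the £5200 cap, so patient pays £5200 − £3732 = £1468. Insurer: £10000 − £1468 = £8532.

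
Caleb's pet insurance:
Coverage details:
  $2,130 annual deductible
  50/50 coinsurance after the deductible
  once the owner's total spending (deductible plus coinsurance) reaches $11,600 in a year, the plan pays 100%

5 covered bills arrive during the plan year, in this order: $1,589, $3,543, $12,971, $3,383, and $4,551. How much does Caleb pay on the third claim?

$6,485.50

Claim 1 ($1,589): entire amount goes to the deductible. Owner pays $1,589; OOP now $1,589.
Claim 2 ($3,543): $541 finishes the deductible; $3,002 goes to coinsurance; coinsurance $3,002 × 50% = $1,501. Owner pays $2,042; OOP now $3,631.
Claim 3 ($12,971): 50% coinsurance on $12,971 = $6,485.50. Owner owes $6,485.50 (running OOP $10,116.50).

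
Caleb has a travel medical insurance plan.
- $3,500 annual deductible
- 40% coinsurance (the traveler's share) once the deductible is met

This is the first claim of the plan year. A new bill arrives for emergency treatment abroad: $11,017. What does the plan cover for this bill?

$4,510.20

The full $3,500 deductible is still open; $3,500 of this bill applies to it.
After the $3,500 deductible portion, $11,017 − $3,500 = $7,517 is subject to coinsurance.
40% of $7,517 = $3,006.80 falls to the traveler.
That puts the traveler's cost at $3,500 + $3,006.80 = $6,506.80.
The plan picks up $11,017 − $6,506.80 = $4,510.20.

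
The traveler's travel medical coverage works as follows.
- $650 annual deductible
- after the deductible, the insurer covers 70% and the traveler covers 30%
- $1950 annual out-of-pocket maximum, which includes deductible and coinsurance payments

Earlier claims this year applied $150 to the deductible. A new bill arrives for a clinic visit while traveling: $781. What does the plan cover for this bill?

$196.70

Deductible still to meet: $650 − $150 = $500.
The remaining $281 (= $781 − $500) moves to coinsurance.
Coinsurance: $281 × 30% = $84.30.
That puts the traveler's cost at $500 + $84.30 = $584.30 before any cap.
Total out-of-pocket so far would be $150 + $584.30 = $734.30, below the $1950 cap — no reduction.
The insurer covers the remainder: $781 − $584.30 = $196.70.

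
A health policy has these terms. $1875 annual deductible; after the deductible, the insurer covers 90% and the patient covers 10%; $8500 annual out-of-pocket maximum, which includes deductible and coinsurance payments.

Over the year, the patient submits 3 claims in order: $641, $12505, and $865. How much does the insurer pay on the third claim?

$778.50

Claim 1 ($641): fully absorbed by the deductible. Patient pays $641; OOP now $641. Plan pays $641 − $641 = $0.
Claim 2 ($12505): deductible takes $1234, $11271 remains; patient's 10% is $1127.10. Cost to patient: $2361.10. OOP to date $3002.10. Insurer: $12505 − $2361.10 = $10143.90.
Claim 3 ($865): deductible met; 10% of $865 = $86.50. Patient owes $86.50 (running OOP $3088.60). Plan pays $865 − $86.50 = $778.50.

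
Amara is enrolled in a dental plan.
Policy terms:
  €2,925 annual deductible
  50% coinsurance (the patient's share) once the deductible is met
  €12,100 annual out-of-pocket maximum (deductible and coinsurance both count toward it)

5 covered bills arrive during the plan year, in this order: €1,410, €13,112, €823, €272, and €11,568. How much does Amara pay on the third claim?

€411.50

Claim 1 — €1,410: all of it applies to the deductible. Patient owes €1,410 (running OOP €1,410).
Claim 2 — €13,112: deductible takes €1,515, €11,597 remains; 50% of €11,597 = €5,798.50. Patient pays €7,313.50; OOP now €8,723.50.
Claim 3 — €823: deductible already satisfied, so patient's share is 50% × €823 = €411.50. Patient pays €411.50; OOP now €9,135.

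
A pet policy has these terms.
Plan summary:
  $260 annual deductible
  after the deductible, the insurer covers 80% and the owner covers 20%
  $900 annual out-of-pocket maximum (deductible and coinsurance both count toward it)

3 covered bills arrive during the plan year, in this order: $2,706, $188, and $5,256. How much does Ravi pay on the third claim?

$113.20

Bill 1, $2,706: $260 to deductible, leaving $2,446; 20% of $2,446 = $489.20. Owner owes $749.20 (running OOP $749.20).
Bill 2, $188: deductible already satisfied, so owner's share is 20% × $188 = $37.60. Owner owes $37.60 (running OOP $786.80).
Bill 3, $5,256: 20% coinsurance on $5,256 = $1,051.20. OOP would hit $1,838 > $900, so the cap limits the owner to $900 − $786.80 = $113.20.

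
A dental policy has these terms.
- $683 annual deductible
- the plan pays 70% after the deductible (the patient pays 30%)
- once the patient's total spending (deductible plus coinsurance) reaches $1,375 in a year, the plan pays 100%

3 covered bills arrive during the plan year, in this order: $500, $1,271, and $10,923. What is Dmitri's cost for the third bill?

$365.60

Claim 1 ($500): fully absorbed by the deductible. Patient pays $500; OOP now $500.
Claim 2 ($1,271): $183 finishes the deductible; $1,088 goes to coinsurance; patient's 30% is $326.40. Cost to patient: $509.40. OOP to date $1,009.40.
Claim 3 ($10,923): deductible met; 30% of $10,923 = $3,276.90. That would push OOP to $4,286.30, over the $1,375 cap, so patient pays $1,375 − $1,009.40 = $365.60.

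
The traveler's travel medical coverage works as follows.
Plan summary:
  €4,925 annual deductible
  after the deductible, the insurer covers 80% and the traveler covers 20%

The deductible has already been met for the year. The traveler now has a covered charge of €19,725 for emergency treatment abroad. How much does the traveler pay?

The deductible is already satisfied, so the full bill goes to coinsurance.
Traveler's 20% share of €19,725 is €3,945.

€3,945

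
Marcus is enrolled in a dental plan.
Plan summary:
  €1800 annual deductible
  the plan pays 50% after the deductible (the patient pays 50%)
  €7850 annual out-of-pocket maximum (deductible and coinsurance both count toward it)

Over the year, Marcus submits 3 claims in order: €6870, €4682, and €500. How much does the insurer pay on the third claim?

Claim 1 (€6870): deductible takes €1800, €5070 remains; 50% of €5070 = €2535. Cost to patient: €4335. OOP to date €4335. Plan pays €6870 − €4335 = €2535.
Claim 2 (€4682): 50% coinsurance on €4682 = €2341. Patient pays €2341; OOP now €6676. Plan pays €4682 − €2341 = €2341.
Claim 3 (€500): 50% coinsurance on €500 = €250. Patient owes €250 (running OOP €6926). Insurer: €500 − €250 = €250.

€250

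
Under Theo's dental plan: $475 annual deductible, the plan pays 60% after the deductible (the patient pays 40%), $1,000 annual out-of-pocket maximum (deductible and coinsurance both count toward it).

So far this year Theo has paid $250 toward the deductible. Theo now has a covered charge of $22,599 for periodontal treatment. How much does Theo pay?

Deductible still to meet: $475 − $250 = $225.
The remaining $22,374 (= $22,599 − $225) moves to coinsurance.
Coinsurance: $22,374 × 40% = $8,949.60.
So the patient owes $225 + $8,949.60 = $9,174.60 before any cap.
Adding $9,174.60 to the $250 already spent would give $9,424.60, which exceeds the $1,000 cap; the patient pays just $1,000 − $250 = $750.

$750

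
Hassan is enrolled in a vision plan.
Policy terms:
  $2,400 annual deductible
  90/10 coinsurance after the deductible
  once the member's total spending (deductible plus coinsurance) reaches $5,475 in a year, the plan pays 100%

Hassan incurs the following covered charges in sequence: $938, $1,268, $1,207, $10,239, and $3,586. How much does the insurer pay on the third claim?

$911.70

#1 ($938): entire amount goes to the deductible. Member owes $938 (running OOP $938). Plan pays $938 − $938 = $0.
#2 ($1,268): entire amount goes to the deductible. Member pays $1,268; OOP now $2,206. Plan pays $1,268 − $1,268 = $0.
#3 ($1,207): $194 to deductible, leaving $1,013; member's 10% is $101.30. Member owes $295.30 (running OOP $2,501.30). Insurer: $1,207 − $295.30 = $911.70.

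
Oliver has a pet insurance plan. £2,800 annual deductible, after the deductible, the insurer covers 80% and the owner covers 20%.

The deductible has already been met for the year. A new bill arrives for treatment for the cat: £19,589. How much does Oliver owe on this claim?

The deductible is already satisfied, so the full bill goes to coinsurance.
Owner's 20% share of £19,589 is £3,917.80.

£3,917.80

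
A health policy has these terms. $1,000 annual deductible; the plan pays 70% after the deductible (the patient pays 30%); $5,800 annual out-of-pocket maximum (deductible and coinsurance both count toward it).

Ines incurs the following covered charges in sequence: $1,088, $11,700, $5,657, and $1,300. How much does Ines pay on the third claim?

$1,263.60

Claim 1 ($1,088): deductible takes $1,000, $88 remains; 30% of $88 = $26.40. Patient owes $1,026.40 (running OOP $1,026.40).
Claim 2 ($11,700): deductible met; 30% of $11,700 = $3,510. Cost to patient: $3,510. OOP to date $4,536.40.
Claim 3 ($5,657): 30% coinsurance on $5,657 = $1,697.10. Adding that to $4,536.40 gives $6,233.50, past the $5,800 cap; patient pays only $5,800 − $4,536.40 = $1,263.60.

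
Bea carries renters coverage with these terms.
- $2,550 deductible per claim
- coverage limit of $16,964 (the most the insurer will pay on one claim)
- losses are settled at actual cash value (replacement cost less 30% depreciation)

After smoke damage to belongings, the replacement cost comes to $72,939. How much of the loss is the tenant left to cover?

$55,975

Actual cash value after 30% depreciation: $72,939 × 70% = $51,057.30.
Subtract the deductible: $51,057.30 − $2,550 = $48,507.30.
Since $48,507.30 > $16,964, the payout is capped at $16,964.
The tenant bears the rest of the original loss: $72,939 − $16,964 = $55,975.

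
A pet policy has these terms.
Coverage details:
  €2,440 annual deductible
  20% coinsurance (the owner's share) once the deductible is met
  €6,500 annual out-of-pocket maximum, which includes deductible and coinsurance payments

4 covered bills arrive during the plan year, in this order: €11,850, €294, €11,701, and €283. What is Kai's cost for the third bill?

€2,119.20

Bill 1, €11,850: €2,440 finishes the deductible; €9,410 goes to coinsurance; coinsurance €9,410 × 20% = €1,882. Cost to owner: €4,322. OOP to date €4,322.
Bill 2, €294: 20% coinsurance on €294 = €58.80. Owner owes €58.80 (running OOP €4,380.80).
Bill 3, €11,701: deductible already satisfied, so owner's share is 20% × €11,701 = €2,340.20. OOP would hit €6,721 > €6,500, so the cap limits the owner to €6,500 − €4,380.80 = €2,119.20.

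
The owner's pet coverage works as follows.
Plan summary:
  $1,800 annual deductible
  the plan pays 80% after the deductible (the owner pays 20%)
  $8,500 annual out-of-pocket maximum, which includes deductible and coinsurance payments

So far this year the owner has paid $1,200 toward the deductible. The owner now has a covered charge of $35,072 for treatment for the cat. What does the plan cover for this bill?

Deductible still to meet: $1,800 − $1,200 = $600.
After the $600 deductible portion, $35,072 − $600 = $34,472 is subject to coinsurance.
Coinsurance: $34,472 × 20% = $6,894.40.
That puts the owner's cost at $600 + $6,894.40 = $7,494.40 before any cap.
Adding $7,494.40 to the $1,200 already spent would give $8,694.40, which exceeds the $8,500 cap; the owner pays just $8,500 − $1,200 = $7,300.
Insurer pays the balance: $35,072 − $7,300 = $27,772.

$27,772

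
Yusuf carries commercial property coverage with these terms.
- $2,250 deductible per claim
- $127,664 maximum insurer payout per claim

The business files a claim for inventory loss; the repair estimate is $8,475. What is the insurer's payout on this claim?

Subtract the deductible: $8,475 − $2,250 = $6,225.
$6,225 is within the $127,664 limit, so the insurer pays $6,225.

$6,225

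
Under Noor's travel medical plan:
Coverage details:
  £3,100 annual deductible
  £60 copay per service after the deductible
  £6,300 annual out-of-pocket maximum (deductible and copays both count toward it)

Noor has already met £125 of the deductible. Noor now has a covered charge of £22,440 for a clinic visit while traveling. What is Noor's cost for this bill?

Remaining deductible: £3,100 − £125 = £2,975.
The remaining £19,465 (= £22,440 − £2,975) moves to the copay.
Copay on this service: £60.
So the traveler owes £2,975 + £60 = £3,035 before any cap.
Total out-of-pocket so far would be £125 + £3,035 = £3,160, below the £6,300 cap — no reduction.

£3,035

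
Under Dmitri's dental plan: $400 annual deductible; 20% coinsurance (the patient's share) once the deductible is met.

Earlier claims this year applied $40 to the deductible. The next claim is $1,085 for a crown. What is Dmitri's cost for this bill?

$40 of the $400 deductible is already met, leaving $360.
After the $360 deductible portion, $1,085 − $360 = $725 is subject to coinsurance.
20% of $725 = $145 falls to the patient.
Patient responsibility: $360 + $145 = $505.

$505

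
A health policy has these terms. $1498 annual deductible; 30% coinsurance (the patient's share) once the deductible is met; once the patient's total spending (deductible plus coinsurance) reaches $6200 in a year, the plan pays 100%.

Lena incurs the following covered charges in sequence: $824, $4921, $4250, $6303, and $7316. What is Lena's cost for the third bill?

#1 ($824): all of it applies to the deductible. Cost to patient: $824. OOP to date $824.
#2 ($4921): $674 to deductible, leaving $4247; coinsurance $4247 × 30% = $1274.10. Patient pays $1948.10; OOP now $2772.10.
#3 ($4250): deductible met; 30% of $4250 = $1275. Patient pays $1275; OOP now $4047.10.

$1275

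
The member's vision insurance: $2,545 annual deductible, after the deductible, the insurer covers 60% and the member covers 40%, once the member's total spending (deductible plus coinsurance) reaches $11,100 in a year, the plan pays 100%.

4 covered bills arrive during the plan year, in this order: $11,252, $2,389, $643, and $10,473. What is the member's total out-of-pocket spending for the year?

Bill 1, $11,252: $2,545 finishes the deductible; $8,707 goes to coinsurance; member's 40% is $3,482.80. Cost to member: $6,027.80. OOP to date $6,027.80.
Bill 2, $2,389: 40% coinsurance on $2,389 = $955.60. Cost to member: $955.60. OOP to date $6,983.40.
Bill 3, $643: 40% coinsurance on $643 = $257.20. Cost to member: $257.20. OOP to date $7,240.60.
Bill 4, $10,473: 40% coinsurance on $10,473 = $4,189.20. Adding that to $7,240.60 gives $11,429.80, past the $11,100 cap; member pays only $11,100 − $7,240.60 = $3,859.40.
Total paid by the member: $6,027.80 + $955.60 + $257.20 + $3,859.40 = $11,100.

$11,100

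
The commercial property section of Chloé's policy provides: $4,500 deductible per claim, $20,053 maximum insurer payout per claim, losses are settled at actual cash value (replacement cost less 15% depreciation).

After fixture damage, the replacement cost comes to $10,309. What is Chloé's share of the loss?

Actual cash value after 15% depreciation: $10,309 × 85% = $8,762.65.
Subtract the deductible: $8,762.65 − $4,500 = $4,262.65.
$4,262.65 is within the $20,053 limit, so the insurer pays $4,262.65.
Out of pocket: $10,309 − $4,262.65 = $6,046.35.

$6,046.35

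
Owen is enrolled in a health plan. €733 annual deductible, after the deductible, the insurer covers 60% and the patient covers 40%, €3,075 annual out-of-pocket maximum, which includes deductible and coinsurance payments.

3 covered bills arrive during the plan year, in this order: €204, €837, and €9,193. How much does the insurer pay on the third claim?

Claim 1 (€204): fully absorbed by the deductible. Cost to patient: €204. OOP to date €204. Plan pays €204 − €204 = €0.
Claim 2 (€837): deductible takes €529, €308 remains; patient's 40% is €123.20. Patient owes €652.20 (running OOP €856.20). Plan pays €837 − €652.20 = €184.80.
Claim 3 (€9,193): 40% coinsurance on €9,193 = €3,677.20. That would push OOP to €4,533.40, over the €3,075 cap, so patient pays €3,075 − €856.20 = €2,218.80. Insurer: €9,193 − €2,218.80 = €6,974.20.

€6,974.20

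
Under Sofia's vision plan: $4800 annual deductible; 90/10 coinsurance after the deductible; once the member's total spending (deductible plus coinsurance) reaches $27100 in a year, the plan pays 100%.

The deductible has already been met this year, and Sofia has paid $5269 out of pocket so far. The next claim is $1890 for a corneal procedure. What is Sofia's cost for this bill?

With the deductible met, the entire $1890 is subject to coinsurance.
Member's 10% share of $1890 is $189.
Total out-of-pocket so far would be $5269 + $189 = $5458, below the $27100 cap — no reduction.

$189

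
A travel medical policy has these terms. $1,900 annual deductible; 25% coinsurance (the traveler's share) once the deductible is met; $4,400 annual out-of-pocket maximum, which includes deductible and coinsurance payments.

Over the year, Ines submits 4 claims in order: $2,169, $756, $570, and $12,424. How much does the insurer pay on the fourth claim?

$10,322.75

Bill 1, $2,169: $1,900 to deductible, leaving $269; traveler's 25% is $67.25. Cost to traveler: $1,967.25. OOP to date $1,967.25. Plan pays $2,169 − $1,967.25 = $201.75.
Bill 2, $756: deductible already satisfied, so traveler's share is 25% × $756 = $189. Traveler owes $189 (running OOP $2,156.25). Insurer: $756 − $189 = $567.
Bill 3, $570: deductible already satisfied, so traveler's share is 25% × $570 = $142.50. Traveler pays $142.50; OOP now $2,298.75. Plan pays $570 − $142.50 = $427.50.
Bill 4, $12,424: deductible met; 25% of $12,424 = $3,106. That would push OOP to $5,404.75, over the $4,400 cap, so traveler pays $4,400 − $2,298.75 = $2,101.25. Plan pays $12,424 − $2,101.25 = $10,322.75.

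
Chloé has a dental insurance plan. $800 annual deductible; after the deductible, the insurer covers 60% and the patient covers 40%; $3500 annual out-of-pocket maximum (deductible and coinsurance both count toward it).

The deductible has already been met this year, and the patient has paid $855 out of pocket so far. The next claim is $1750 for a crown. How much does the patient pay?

The deductible is already satisfied, so the full bill goes to coinsurance.
Coinsurance: $1750 × 40% = $700.
Cumulative spending $855 + $700 = $1555 stays under the $3500 maximum.

$700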